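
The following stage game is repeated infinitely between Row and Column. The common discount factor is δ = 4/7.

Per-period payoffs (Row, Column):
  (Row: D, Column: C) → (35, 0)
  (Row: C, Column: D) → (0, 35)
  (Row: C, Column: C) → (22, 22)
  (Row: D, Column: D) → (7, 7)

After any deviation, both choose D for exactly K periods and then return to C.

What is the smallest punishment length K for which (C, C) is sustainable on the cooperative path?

2

No profitable deviation requires (22−7)(δ+…+δ^K) ≥ 35−22, i.e. δ+…+δ^K ≥ 13/15 ≈ 0.8667.
With δ = 4/7, the partial sums are K=1: 0.5714, K=2: 0.8980.
K = 2 is the first length at which the sum reaches 0.8667.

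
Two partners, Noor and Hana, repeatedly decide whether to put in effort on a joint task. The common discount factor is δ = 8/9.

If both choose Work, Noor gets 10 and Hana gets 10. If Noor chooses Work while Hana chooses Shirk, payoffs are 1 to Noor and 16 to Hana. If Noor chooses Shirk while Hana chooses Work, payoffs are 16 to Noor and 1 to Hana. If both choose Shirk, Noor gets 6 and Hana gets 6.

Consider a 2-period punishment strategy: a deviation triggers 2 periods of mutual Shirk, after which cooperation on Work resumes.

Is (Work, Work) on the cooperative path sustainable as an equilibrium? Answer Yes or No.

IC: δ+…+δ^2 ≥ (16−10)/(10−6) = 3/2.
At δ = 8/9: partial sum = 1.6790 ≥ 1.5000. Cooperation sustainable.

Yes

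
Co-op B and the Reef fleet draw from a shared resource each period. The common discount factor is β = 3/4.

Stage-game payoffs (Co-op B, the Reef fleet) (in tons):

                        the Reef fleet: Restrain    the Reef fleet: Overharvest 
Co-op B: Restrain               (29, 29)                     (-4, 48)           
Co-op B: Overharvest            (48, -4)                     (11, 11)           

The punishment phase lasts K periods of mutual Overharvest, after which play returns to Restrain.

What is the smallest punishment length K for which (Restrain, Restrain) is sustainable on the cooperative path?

IC: β(1−β^K)/(1−β) ≥ (48−29)/(29−11) = 19/18.
With β = 3/4: need 1 − β^K ≥ 19/18·(1−3/4)/(3/4), i.e. β^K ≤ 0.6481.
Since (3/4)^1 = 0.7500 and (3/4)^2 = 0.5625, the smallest such K is 2.

2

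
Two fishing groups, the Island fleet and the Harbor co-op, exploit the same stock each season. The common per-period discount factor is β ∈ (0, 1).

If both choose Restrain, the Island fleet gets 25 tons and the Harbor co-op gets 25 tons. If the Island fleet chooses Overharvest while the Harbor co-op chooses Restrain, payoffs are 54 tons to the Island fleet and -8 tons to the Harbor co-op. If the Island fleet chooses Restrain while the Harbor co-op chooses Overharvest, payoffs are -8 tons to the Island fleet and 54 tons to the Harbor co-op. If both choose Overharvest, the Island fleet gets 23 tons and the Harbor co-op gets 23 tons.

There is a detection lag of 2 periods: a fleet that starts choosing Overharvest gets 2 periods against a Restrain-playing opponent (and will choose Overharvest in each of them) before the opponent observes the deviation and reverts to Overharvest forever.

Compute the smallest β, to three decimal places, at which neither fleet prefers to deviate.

0.967

A deviator earns 54 for 2 periods, then 23 forever; cooperating earns 25 forever. Multiplying the IC by (1−β):
25 ≥ 54(1−β^2) + 23β^2, so 31·β^2 ≥ 29 and β^2 ≥ 29/31.
β ≥ (29/31)^(1/2) ≈ 0.967.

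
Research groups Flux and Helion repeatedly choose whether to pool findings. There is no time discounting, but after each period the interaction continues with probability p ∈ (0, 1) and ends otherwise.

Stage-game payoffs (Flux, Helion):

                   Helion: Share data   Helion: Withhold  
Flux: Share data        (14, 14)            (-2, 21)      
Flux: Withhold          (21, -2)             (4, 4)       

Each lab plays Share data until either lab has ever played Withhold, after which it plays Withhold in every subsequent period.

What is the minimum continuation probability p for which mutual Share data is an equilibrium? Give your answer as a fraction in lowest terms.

7/17

With no time discounting, the continuation probability p plays the role of the discount factor.
Grim-trigger IC: 14/(1−p) ≥ 21 + 4p/(1−p) ⇒ p ≥ (21−14)/(21−4) = 7/17.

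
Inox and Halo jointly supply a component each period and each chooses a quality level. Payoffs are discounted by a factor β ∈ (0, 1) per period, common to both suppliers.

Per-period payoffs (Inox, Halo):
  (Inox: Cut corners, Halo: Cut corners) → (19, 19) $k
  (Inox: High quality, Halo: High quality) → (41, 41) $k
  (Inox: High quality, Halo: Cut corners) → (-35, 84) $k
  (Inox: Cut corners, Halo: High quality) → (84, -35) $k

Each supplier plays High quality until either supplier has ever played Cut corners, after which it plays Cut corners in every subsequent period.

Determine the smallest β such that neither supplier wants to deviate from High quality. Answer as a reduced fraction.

One-period gain from deviating is 84 − 41 = 43. The loss is 41 − 19 = 22 in every subsequent period, with present value 22·β/(1−β).
Deviation is unprofitable when 22·β/(1−β) ≥ 43, i.e. β/(1−β) ≥ 43/22.
Equivalently β ≥ 43/(43+22) = 43/65.

43/65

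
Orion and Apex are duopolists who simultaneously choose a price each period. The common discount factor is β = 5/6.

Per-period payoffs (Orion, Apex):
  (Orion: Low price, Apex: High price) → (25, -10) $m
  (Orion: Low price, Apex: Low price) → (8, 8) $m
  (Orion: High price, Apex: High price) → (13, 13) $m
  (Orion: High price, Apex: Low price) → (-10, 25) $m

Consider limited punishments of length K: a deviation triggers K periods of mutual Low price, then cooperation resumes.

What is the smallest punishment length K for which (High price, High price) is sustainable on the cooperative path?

4

No profitable deviation requires (13−8)(β+…+β^K) ≥ 25−13, i.e. β+…+β^K ≥ 12/5 ≈ 2.4000.
With β = 5/6, the partial sums are K=1: 0.8333, K=2: 1.5278, K=3: 2.1065, K=4: 2.5887.
K = 4 is the first length at which the sum reaches 2.4000.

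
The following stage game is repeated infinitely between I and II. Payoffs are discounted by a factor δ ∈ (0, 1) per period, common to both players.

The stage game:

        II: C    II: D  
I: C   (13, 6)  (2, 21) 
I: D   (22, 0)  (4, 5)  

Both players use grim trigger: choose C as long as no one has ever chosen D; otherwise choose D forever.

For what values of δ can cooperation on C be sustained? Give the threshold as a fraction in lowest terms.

15/16

I's threshold: (22−13)/(22−4) = 1/2.
II's threshold: (21−6)/(21−5) = 15/16.
1/2 < 15/16, so II binds and δ* = 15/16.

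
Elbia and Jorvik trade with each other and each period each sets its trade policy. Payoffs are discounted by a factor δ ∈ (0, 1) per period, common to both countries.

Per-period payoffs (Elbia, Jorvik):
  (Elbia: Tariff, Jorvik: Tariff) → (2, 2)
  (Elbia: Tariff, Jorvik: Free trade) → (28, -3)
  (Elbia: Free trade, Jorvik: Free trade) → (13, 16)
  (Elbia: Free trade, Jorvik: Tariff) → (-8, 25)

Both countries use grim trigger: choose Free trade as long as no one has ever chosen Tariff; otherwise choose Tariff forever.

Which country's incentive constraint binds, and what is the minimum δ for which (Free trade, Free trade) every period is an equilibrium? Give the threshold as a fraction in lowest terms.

Elbia; δ ≥ 15/26

Elbia's threshold: (28−13)/(28−2) = 15/26.
Jorvik's threshold: (25−16)/(25−2) = 9/23.
15/26 > 9/23, so Elbia binds and δ* = 15/26.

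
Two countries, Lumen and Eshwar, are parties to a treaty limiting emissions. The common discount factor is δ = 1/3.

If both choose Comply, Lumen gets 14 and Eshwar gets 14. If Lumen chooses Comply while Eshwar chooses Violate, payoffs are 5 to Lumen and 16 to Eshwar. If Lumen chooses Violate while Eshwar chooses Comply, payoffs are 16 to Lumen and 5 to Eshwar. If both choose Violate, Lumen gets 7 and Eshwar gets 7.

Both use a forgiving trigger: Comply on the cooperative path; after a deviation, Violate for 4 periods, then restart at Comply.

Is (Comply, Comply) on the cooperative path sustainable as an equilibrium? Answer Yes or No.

Yes

A one-shot deviation gives 16 now, then 7 for 4 periods, then back to 14.
Gain from deviating: (16−14) today; loss: (14−7) in each of the next 4 periods.
No-deviation condition: (14−7)(δ+…+δ^4) ≥ 16−14, i.e. δ+…+δ^4 ≥ 2/7.
At δ = 1/3: δ+…+δ^4 = 0.4938 ≥ 0.2857.
So cooperation is sustainable.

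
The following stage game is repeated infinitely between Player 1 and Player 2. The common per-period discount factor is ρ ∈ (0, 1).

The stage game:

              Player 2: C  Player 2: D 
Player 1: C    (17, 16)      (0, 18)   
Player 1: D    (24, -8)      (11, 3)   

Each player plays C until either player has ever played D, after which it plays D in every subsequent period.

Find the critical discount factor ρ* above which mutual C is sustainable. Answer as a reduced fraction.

Player 1: cooperation gives 17 each period; deviation gives 24 once then 11 forever.
  17/(1−ρ) ≥ 24 + 11ρ/(1−ρ) ⇒ ρ ≥ 7/13.
Player 2: cooperation gives 16 each period; deviation gives 18 once then 3 forever.
  ρ ≥ 2/15.
Both must hold, so the binding constraint is Player 1's: ρ ≥ 7/13.

7/13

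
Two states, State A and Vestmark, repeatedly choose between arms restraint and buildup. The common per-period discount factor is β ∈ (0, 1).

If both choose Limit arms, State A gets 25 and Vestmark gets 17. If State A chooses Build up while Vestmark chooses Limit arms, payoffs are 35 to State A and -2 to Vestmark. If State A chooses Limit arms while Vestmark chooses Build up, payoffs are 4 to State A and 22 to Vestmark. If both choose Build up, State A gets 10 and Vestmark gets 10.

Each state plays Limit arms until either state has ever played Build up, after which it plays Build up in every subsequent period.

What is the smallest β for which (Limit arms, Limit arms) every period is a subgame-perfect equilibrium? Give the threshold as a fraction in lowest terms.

5/12

For State A: deviation gain 35−25 = 10, per-period punishment loss 25−10 = 15. IC gives β ≥ 10/25 = 2/5.
For Vestmark: gain 5, loss 7 per period, so β ≥ 5/12.
The tighter constraint is Vestmark's, so cooperation needs β ≥ 5/12.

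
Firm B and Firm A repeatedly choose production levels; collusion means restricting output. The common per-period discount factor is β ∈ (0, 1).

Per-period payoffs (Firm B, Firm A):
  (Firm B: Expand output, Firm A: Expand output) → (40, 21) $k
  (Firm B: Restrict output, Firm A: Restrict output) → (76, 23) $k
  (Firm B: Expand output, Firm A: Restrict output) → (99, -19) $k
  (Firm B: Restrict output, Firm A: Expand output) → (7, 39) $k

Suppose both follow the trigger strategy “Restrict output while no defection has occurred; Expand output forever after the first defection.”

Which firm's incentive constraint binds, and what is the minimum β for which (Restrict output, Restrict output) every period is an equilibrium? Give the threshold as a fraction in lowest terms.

Firm A; β ≥ 8/9

For Firm B: deviation gain 99−76 = 23, per-period punishment loss 76−40 = 36. IC gives β ≥ 23/59.
For Firm A: gain 16, loss 2 per period, so β ≥ 16/18 = 8/9.
The tighter constraint is Firm A's, so cooperation needs β ≥ 8/9.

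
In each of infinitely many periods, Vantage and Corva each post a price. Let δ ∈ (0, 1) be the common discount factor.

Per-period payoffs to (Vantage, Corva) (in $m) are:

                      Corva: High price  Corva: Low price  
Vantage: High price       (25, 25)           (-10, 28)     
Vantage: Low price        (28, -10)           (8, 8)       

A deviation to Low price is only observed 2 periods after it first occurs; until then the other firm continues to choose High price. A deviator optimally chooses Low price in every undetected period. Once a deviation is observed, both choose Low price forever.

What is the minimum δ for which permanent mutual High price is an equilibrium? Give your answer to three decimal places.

Deviating for the 2 undetected periods gains 28−25 = 3 per period over cooperation, then loses 25−8 = 17 per period forever once punishment starts.
Gain: 3(1 + δ + … + δ^1); loss: 17·δ^2/(1−δ).
No profitable deviation ⇔ 3(1−δ^2) ≤ 17·δ^2, i.e. δ^2 ≥ 3/(3+17) = 3/20.
Hence δ ≥ (3/20)^(1/2) ≈ 0.387.

0.387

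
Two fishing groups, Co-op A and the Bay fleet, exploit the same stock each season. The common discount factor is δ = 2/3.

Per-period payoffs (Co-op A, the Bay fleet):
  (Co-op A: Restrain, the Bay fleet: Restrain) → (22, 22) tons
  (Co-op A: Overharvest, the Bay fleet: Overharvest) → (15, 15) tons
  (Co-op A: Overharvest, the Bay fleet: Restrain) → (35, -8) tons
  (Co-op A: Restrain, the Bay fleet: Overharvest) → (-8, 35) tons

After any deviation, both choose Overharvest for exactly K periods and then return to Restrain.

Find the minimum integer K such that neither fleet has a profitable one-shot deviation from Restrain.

No profitable deviation requires (22−15)(δ+…+δ^K) ≥ 35−22, i.e. δ+…+δ^K ≥ 13/7 ≈ 1.8571.
With δ = 2/3, the partial sums are K=1: 0.6667, K=2: 1.1111, …, K=5: 1.7366, K=6: 1.8244, K=7: 1.8829.
K = 7 is the first length at which the sum reaches 1.8571.

7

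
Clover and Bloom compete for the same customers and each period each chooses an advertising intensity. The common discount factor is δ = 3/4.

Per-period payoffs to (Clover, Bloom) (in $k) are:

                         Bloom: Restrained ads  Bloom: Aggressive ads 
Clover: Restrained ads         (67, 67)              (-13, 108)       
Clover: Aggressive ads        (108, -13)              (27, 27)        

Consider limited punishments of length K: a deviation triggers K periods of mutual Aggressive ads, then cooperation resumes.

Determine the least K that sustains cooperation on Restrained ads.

No profitable deviation requires (67−27)(δ+…+δ^K) ≥ 108−67, i.e. δ+…+δ^K ≥ 41/40 ≈ 1.0250.
With δ = 3/4, the partial sums are K=1: 0.7500, K=2: 1.3125.
K = 2 is the first length at which the sum reaches 1.0250.

2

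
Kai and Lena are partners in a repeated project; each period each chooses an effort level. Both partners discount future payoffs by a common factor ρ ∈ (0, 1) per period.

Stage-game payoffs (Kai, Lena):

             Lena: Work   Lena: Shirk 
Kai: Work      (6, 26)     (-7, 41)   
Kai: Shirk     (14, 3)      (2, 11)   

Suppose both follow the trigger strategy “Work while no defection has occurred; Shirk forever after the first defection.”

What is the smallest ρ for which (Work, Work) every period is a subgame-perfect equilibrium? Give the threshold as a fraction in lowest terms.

2/3

Kai: cooperation gives 6 each period; deviation gives 14 once then 2 forever.
  6/(1−ρ) ≥ 14 + 2ρ/(1−ρ) ⇒ ρ ≥ 8/12 = 2/3.
Lena: cooperation gives 26 each period; deviation gives 41 once then 11 forever.
  ρ ≥ 15/30 = 1/2.
Both must hold, so the binding constraint is Kai's: ρ ≥ 2/3.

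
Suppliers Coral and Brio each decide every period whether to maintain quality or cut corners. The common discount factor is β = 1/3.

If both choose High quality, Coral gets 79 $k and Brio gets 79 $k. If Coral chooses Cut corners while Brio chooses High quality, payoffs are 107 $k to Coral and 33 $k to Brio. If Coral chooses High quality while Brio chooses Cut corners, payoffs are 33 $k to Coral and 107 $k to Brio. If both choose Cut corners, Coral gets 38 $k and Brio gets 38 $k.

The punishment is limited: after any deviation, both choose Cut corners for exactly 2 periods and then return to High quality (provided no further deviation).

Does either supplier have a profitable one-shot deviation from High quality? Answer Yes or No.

IC: β+…+β^2 ≥ (107−79)/(79−38) = 28/41.
At β = 1/3: partial sum = 0.4444 < 0.6829. Cooperation not sustainable.

Yes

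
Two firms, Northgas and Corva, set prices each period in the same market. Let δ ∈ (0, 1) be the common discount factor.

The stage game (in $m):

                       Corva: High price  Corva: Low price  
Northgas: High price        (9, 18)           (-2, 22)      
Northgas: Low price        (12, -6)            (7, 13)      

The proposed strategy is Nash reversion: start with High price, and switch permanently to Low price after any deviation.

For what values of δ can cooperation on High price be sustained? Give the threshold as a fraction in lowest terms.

Northgas's threshold: (12−9)/(12−7) = 3/5.
Corva's threshold: (22−18)/(22−13) = 4/9.
3/5 > 4/9, so Northgas binds and δ* = 3/5.

3/5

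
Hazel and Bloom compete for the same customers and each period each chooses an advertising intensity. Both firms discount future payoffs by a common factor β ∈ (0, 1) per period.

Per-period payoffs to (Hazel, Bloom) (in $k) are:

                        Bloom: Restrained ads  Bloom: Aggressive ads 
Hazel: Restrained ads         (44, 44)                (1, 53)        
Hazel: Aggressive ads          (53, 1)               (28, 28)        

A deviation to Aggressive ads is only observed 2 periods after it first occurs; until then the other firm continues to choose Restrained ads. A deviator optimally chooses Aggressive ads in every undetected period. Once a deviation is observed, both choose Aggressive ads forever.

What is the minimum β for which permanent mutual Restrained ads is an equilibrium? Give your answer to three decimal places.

0.600

Deviating for the 2 undetected periods gains 53−44 = 9 per period over cooperation, then loses 44−28 = 16 per period forever once punishment starts.
Gain: 9(1 + β + … + β^1); loss: 16·β^2/(1−β).
No profitable deviation ⇔ 9(1−β^2) ≤ 16·β^2, i.e. β^2 ≥ 9/(9+16) = 9/25.
Hence β ≥ (9/25)^(1/2) ≈ 0.600.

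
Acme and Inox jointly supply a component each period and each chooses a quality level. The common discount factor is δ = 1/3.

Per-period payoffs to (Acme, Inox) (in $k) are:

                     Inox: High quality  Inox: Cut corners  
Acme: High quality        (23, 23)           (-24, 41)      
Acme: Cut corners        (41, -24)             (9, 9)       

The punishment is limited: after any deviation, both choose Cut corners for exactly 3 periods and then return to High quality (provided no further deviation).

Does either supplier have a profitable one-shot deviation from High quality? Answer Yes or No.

Yes

A one-shot deviation gives 41 now, then 9 for 3 periods, then back to 23.
Gain from deviating: (41−23) today; loss: (23−9) in each of the next 3 periods.
No-deviation condition: (23−9)(δ+…+δ^3) ≥ 41−23, i.e. δ+…+δ^3 ≥ 9/7.
At δ = 1/3: δ+…+δ^3 = 0.4815 < 1.2857.
So cooperation is not sustainable.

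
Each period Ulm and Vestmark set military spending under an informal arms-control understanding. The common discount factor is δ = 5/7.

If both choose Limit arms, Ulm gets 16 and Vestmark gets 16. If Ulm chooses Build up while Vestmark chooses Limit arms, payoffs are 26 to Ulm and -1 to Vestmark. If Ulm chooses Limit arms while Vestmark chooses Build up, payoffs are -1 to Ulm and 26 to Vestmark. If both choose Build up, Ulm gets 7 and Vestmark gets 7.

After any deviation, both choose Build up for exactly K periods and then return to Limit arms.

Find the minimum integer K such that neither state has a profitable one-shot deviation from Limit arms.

2

No profitable deviation requires (16−7)(δ+…+δ^K) ≥ 26−16, i.e. δ+…+δ^K ≥ 10/9 ≈ 1.1111.
With δ = 5/7, the partial sums are K=1: 0.7143, K=2: 1.2245.
K = 2 is the first length at which the sum reaches 1.1111.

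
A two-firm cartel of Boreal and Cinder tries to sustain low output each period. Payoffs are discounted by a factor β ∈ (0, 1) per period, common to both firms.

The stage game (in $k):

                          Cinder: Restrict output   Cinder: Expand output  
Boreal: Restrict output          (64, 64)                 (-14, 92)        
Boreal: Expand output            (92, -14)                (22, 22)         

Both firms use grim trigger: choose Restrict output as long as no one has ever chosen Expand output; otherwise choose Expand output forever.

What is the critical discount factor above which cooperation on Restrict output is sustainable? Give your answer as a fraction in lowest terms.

2/5

64/(1−β) ≥ 92 + 22β/(1−β)
64 ≥ 92 − 70β
β ≥ 28/70 = 2/5.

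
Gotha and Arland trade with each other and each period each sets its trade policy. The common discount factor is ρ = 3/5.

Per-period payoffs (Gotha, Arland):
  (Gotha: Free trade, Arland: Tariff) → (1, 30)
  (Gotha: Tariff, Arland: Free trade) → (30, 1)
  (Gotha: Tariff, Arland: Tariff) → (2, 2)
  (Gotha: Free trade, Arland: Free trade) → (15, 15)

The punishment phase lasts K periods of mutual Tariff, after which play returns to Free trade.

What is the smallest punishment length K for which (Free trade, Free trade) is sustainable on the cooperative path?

Need Σ_{k=1}^{K} ρ^k ≥ (30−15)/(15−2) = 1.1538 at ρ = 3/5.
At K = 2 the sum is 0.9600 < 1.1538; at K = 3 it is 1.1760 ≥ 1.1538.
So the minimum punishment length is K = 3.

3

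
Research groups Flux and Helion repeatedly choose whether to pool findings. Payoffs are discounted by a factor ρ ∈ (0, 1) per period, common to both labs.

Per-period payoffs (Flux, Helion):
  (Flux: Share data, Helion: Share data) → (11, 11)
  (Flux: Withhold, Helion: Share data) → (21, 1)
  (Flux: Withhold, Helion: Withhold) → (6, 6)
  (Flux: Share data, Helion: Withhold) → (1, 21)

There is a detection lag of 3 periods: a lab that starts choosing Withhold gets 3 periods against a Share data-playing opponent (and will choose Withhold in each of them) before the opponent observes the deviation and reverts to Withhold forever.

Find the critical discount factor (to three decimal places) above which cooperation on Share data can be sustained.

Deviating for the 3 undetected periods gains 21−11 = 10 per period over cooperation, then loses 11−6 = 5 per period forever once punishment starts.
Gain: 10(1 + ρ + … + ρ^2); loss: 5·ρ^3/(1−ρ).
No profitable deviation ⇔ 10(1−ρ^3) ≤ 5·ρ^3, i.e. ρ^3 ≥ 10/(10+5) = 2/3.
Hence ρ ≥ (2/3)^(1/3) ≈ 0.874.

0.874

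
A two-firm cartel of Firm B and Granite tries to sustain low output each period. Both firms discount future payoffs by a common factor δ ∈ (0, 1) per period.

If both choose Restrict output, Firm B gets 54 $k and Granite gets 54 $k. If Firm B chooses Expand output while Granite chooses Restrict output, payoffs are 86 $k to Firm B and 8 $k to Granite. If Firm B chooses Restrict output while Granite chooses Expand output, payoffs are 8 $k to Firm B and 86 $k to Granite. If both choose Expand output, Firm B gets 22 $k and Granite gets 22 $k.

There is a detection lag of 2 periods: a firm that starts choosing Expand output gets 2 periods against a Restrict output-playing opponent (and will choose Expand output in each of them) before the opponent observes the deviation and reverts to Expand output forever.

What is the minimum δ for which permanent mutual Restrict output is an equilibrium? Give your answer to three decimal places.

Deviating for the 2 undetected periods gains 86−54 = 32 per period over cooperation, then loses 54−22 = 32 per period forever once punishment starts.
Gain: 32(1 + δ + … + δ^1); loss: 32·δ^2/(1−δ).
No profitable deviation ⇔ 32(1−δ^2) ≤ 32·δ^2, i.e. δ^2 ≥ 32/(32+32) = 1/2.
Hence δ ≥ (1/2)^(1/2) ≈ 0.707.

0.707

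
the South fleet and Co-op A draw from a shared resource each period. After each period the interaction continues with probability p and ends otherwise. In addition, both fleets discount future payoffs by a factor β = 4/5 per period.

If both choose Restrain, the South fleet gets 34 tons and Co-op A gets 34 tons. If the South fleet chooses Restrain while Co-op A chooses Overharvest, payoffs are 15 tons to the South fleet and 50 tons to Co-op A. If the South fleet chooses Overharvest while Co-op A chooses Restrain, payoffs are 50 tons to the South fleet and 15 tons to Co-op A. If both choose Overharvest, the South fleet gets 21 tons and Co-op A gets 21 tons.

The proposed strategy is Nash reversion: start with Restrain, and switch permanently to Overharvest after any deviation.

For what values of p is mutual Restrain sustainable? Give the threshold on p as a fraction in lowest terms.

20/29

With continuation probability p and discount β, the effective per-period discount factor is βp.
Grim-trigger IC: βp ≥ (50−34)/(50−21) = 16/29.
So p ≥ (16/29)/(4/5) = 20/29.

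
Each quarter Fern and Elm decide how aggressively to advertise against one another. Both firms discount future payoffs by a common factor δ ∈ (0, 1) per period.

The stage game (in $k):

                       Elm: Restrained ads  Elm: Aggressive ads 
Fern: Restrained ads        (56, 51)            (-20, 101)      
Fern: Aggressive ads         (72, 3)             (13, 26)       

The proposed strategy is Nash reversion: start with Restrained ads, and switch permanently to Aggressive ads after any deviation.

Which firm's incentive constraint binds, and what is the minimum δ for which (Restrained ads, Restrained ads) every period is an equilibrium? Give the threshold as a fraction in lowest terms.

Elm; δ ≥ 2/3

Fern: cooperation gives 56 each period; deviation gives 72 once then 13 forever.
  56/(1−δ) ≥ 72 + 13δ/(1−δ) ⇒ δ ≥ 16/59.
Elm: cooperation gives 51 each period; deviation gives 101 once then 26 forever.
  δ ≥ 50/75 = 2/3.
Both must hold, so the binding constraint is Elm's: δ ≥ 2/3.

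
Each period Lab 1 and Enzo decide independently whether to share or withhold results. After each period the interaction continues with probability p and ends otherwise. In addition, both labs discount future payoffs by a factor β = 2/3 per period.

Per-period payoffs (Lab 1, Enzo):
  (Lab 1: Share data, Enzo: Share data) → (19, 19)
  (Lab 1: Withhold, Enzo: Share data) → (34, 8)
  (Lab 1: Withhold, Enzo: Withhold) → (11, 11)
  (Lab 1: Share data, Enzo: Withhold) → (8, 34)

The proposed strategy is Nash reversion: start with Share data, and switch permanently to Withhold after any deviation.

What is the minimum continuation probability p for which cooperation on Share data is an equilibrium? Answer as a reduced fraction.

Expected continuation weight on next period's payoff is β·p = 2/3·p, which plays the role of the discount factor.
Cooperation requires 2/3·p ≥ (34−19)/(34−11) = 15/23, hence p ≥ 45/46.

45/46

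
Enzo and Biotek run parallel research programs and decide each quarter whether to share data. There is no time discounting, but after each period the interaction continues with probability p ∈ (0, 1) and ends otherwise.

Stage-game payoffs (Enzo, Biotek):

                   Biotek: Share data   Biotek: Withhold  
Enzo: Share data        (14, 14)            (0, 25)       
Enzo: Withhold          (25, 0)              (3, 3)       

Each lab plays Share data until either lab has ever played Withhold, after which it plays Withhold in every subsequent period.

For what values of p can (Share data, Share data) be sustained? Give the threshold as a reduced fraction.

Expected cooperation value is 14 + p·14 + p²·14 + … = 14/(1−p); deviation gives 25 + p·3/(1−p).
14 ≥ 25(1−p) + 3p ⇒ 22p ≥ 11 ⇒ p ≥ 11/22 = 1/2.

1/2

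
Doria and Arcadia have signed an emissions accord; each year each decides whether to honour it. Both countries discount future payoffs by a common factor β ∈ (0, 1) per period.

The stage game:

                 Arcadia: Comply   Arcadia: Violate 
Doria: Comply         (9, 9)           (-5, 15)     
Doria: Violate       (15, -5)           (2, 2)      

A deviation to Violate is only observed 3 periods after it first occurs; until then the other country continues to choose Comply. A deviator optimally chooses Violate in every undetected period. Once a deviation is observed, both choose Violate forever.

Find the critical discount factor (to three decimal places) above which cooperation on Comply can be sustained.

Deviating for the 3 undetected periods gains 15−9 = 6 per period over cooperation, then loses 9−2 = 7 per period forever once punishment starts.
Gain: 6(1 + β + … + β^2); loss: 7·β^3/(1−β).
No profitable deviation ⇔ 6(1−β^3) ≤ 7·β^3, i.e. β^3 ≥ 6/(6+7) = 6/13.
Hence β ≥ (6/13)^(1/3) ≈ 0.773.

0.773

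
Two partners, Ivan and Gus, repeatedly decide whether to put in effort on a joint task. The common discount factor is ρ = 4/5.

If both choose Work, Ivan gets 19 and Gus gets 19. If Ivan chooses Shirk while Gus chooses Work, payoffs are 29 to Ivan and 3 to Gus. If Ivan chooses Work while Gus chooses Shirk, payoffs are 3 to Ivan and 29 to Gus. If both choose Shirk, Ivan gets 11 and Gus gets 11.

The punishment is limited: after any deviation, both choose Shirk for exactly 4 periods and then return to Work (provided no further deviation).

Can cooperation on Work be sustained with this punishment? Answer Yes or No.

IC: ρ+…+ρ^4 ≥ (29−19)/(19−11) = 5/4.
At ρ = 4/5: partial sum = 2.3616 ≥ 1.2500. Cooperation sustainable.

Yes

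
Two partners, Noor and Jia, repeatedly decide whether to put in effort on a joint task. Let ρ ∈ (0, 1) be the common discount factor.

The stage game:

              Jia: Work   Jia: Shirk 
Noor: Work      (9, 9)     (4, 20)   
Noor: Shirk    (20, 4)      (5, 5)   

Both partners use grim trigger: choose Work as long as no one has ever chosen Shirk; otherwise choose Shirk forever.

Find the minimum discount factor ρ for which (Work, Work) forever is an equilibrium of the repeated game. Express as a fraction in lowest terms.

Under grim trigger the critical discount factor is (T−C)/(T−P) with T = 20, C = 9, P = 5.
ρ* = (20−9)/(20−5) = 11/15.

11/15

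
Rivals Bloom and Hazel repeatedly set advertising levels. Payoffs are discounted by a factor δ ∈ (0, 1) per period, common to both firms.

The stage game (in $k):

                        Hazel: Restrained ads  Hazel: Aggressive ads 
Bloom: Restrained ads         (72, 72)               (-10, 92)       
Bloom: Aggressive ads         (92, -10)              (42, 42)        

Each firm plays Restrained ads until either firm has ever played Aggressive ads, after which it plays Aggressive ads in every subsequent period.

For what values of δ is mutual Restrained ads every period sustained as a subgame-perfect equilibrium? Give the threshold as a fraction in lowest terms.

Under grim trigger the critical discount factor is (T−C)/(T−P) with T = 92, C = 72, P = 42.
δ* = (92−72)/(92−42) = 20/50 = 2/5.

2/5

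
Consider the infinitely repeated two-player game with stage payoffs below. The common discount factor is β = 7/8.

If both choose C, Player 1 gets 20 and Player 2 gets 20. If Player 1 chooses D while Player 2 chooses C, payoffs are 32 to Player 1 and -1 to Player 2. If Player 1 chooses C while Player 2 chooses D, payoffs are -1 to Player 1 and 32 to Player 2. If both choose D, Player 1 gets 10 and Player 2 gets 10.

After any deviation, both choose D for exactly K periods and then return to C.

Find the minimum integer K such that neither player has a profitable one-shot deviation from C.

No profitable deviation requires (20−10)(β+…+β^K) ≥ 32−20, i.e. β+…+β^K ≥ 6/5 ≈ 1.2000.
With β = 7/8, the partial sums are K=1: 0.8750, K=2: 1.6406.
K = 2 is the first length at which the sum reaches 1.2000.

2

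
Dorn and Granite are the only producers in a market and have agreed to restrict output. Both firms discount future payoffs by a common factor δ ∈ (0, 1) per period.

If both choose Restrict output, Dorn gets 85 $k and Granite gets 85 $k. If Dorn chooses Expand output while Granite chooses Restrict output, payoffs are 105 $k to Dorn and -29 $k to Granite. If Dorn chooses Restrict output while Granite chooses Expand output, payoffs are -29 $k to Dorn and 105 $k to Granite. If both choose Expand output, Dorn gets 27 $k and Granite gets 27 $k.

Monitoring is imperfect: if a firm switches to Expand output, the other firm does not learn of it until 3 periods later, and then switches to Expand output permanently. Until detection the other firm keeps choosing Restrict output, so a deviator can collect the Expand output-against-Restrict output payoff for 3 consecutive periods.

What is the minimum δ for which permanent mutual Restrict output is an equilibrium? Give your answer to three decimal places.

The best deviation is to choose Expand output for all 3 undetected periods, earning 105 each, then 27 forever once detected.
Deviation value: 105(1−δ^3)/(1−δ) + 27δ^3/(1−δ); cooperation value: 85/(1−δ).
IC: 85 ≥ 105(1−δ^3) + 27δ^3 = 105 − 78δ^3.
So δ^3 ≥ 20/78 = 10/39, giving δ ≥ (10/39)^(1/3) ≈ 0.635.

0.635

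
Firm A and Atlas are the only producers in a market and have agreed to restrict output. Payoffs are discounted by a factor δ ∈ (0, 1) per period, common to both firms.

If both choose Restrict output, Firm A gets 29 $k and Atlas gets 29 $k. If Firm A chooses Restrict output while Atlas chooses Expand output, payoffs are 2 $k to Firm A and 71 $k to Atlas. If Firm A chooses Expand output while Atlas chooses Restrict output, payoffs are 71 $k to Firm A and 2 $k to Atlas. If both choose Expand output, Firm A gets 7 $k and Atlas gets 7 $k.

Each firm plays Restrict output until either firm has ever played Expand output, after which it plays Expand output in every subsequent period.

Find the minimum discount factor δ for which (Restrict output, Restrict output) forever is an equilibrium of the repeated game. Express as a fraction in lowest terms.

One-period gain from deviating is 71 − 29 = 42. The loss is 29 − 7 = 22 in every subsequent period, with present value 22·δ/(1−δ).
Deviation is unprofitable when 22·δ/(1−δ) ≥ 42, i.e. δ/(1−δ) ≥ 21/11.
Equivalently δ ≥ 42/(42+22) = 21/32.

21/32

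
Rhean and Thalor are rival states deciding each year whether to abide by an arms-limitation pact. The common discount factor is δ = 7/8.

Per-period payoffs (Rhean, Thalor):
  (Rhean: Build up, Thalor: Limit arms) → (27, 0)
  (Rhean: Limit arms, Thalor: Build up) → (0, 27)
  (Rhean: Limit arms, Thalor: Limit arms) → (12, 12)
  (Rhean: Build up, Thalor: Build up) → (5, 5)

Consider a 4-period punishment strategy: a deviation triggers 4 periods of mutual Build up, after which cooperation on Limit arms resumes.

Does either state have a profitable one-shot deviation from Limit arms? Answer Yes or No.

A one-shot deviation gives 27 now, then 5 for 4 periods, then back to 12.
Gain from deviating: (27−12) today; loss: (12−5) in each of the next 4 periods.
No-deviation condition: (12−5)(δ+…+δ^4) ≥ 27−12, i.e. δ+…+δ^4 ≥ 15/7.
At δ = 7/8: δ+…+δ^4 = 2.8967 ≥ 2.1429.
So cooperation is sustainable.

No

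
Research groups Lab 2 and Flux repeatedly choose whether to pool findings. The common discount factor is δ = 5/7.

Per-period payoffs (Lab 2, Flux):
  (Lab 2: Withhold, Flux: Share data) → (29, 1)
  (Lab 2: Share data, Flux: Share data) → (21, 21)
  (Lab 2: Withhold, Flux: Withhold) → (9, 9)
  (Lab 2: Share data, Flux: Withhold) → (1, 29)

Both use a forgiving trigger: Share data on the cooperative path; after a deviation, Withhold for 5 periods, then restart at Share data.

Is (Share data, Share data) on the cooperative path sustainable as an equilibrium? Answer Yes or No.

Yes

A one-shot deviation gives 29 now, then 9 for 5 periods, then back to 21.
Gain from deviating: (29−21) today; loss: (21−9) in each of the next 5 periods.
No-deviation condition: (21−9)(δ+…+δ^5) ≥ 29−21, i.e. δ+…+δ^5 ≥ 2/3.
At δ = 5/7: δ+…+δ^5 = 2.0352 ≥ 0.6667.
So cooperation is sustainable.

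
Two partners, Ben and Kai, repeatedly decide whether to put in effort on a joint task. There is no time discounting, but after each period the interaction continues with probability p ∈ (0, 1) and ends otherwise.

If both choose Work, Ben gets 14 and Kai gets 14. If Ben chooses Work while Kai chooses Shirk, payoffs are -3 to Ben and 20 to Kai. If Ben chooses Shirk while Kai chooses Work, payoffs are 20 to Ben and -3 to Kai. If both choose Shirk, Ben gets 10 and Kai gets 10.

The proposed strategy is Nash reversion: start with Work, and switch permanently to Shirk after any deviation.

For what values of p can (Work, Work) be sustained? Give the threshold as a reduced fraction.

3/5

With no time discounting, the continuation probability p plays the role of the discount factor.
Grim-trigger IC: 14/(1−p) ≥ 20 + 10p/(1−p) ⇒ p ≥ (20−14)/(20−10) = 3/5.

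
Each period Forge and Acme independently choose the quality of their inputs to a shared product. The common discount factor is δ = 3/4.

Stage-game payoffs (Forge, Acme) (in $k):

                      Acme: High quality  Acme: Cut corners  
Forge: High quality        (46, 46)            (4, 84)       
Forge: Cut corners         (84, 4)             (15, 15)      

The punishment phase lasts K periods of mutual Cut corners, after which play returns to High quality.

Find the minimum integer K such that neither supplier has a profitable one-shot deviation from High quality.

2

Need Σ_{k=1}^{K} δ^k ≥ (84−46)/(46−15) = 1.2258 at δ = 3/4.
At K = 1 the sum is 0.7500 < 1.2258; at K = 2 it is 1.3125 ≥ 1.2258.
So the minimum punishment length is K = 2.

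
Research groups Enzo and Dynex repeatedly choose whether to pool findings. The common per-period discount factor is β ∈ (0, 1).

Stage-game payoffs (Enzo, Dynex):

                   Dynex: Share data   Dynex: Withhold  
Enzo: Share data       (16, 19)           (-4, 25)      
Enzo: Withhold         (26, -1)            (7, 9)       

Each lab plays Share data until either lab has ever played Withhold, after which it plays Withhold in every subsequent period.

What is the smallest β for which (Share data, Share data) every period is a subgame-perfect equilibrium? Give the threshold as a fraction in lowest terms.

10/19

For Enzo: deviation gain 26−16 = 10, per-period punishment loss 16−7 = 9. IC gives β ≥ 10/19.
For Dynex: gain 6, loss 10 per period, so β ≥ 6/16 = 3/8.
The tighter constraint is Enzo's, so cooperation needs β ≥ 10/19.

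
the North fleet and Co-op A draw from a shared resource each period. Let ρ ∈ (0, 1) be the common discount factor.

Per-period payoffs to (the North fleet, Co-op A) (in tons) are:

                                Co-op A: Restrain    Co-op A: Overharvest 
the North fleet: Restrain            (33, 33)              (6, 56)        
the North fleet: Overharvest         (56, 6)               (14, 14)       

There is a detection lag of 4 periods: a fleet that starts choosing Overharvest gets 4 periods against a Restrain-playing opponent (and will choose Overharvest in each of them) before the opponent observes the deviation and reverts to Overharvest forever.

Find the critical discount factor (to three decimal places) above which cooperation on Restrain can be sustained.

Deviating for the 4 undetected periods gains 56−33 = 23 per period over cooperation, then loses 33−14 = 19 per period forever once punishment starts.
Gain: 23(1 + ρ + … + ρ^3); loss: 19·ρ^4/(1−ρ).
No profitable deviation ⇔ 23(1−ρ^4) ≤ 19·ρ^4, i.e. ρ^4 ≥ 23/(23+19) = 23/42.
Hence ρ ≥ (23/42)^(1/4) ≈ 0.860.

0.860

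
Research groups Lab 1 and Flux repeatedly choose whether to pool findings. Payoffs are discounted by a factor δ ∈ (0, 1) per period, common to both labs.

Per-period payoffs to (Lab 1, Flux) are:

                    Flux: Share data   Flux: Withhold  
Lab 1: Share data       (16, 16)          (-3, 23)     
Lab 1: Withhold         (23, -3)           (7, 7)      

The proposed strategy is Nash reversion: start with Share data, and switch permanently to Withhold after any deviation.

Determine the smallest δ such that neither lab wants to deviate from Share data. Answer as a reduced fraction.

Under grim trigger the critical discount factor is (T−C)/(T−P) with T = 23, C = 16, P = 7.
δ* = (23−16)/(23−7) = 7/16.

7/16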